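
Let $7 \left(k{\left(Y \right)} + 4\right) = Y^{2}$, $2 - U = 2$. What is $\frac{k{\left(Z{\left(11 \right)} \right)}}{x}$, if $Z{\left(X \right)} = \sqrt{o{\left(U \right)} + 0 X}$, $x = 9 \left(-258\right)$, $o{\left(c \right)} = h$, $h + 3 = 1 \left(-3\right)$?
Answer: $\frac{17}{8127} \approx 0.0020918$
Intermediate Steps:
$U = 0$ ($U = 2 - 2 = 0$)
$h = -6$ ($h = -3 + 1 \left(-3\right) = -3 - 3 = -6$)
$o{\left(c \right)} = -6$
$x = -2322$
$Z{\left(X \right)} = i \sqrt{6}$ ($Z{\left(X \right)} = \sqrt{-6 + 0 X} = \sqrt{-6 + 0} = \sqrt{-6} = i \sqrt{6}$)
$k{\left(Y \right)} = -4 + \frac{Y^{2}}{7}$
$\frac{k{\left(Z{\left(11 \right)} \right)}}{x} = \frac{-4 + \frac{\left(i \sqrt{6}\right)^{2}}{7}}{-2322} = \left(-4 + \frac{1}{7} \left(-6\right)\right) \left(- \frac{1}{2322}\right) = \left(-4 - \frac{6}{7}\right) \left(- \frac{1}{2322}\right) = \left(- \frac{34}{7}\right) \left(- \frac{1}{2322}\right) = \frac{17}{8127}$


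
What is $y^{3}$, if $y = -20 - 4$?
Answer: $-13824$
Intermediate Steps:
$y = -24$ ($y = -20 - 4 = -24$)
$y^{3} = \left(-24\right)^{3} = -13824$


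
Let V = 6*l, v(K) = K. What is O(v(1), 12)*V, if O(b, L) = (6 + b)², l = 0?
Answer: 0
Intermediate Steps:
V = 0 (V = 6*0 = 0)
O(v(1), 12)*V = (6 + 1)²*0 = 7²*0 = 49*0 = 0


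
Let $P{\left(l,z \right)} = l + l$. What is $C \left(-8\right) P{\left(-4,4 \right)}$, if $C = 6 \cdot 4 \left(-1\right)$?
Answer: $-1536$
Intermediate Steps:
$P{\left(l,z \right)} = 2 l$
$C = -24$ ($C = 24 \left(-1\right) = -24$)
$C \left(-8\right) P{\left(-4,4 \right)} = \left(-24\right) \left(-8\right) 2 \left(-4\right) = 192 \left(-8\right) = -1536$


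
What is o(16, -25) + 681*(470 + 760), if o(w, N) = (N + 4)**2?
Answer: 838071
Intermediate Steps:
o(w, N) = (4 + N)**2
o(16, -25) + 681*(470 + 760) = (4 - 25)**2 + 681*(470 + 760) = (-21)**2 + 681*1230 = 441 + 837630 = 838071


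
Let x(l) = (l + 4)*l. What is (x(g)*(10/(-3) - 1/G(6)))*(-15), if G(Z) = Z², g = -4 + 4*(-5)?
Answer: 24200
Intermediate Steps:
g = -24 (g = -4 - 20 = -24)
x(l) = l*(4 + l) (x(l) = (4 + l)*l = l*(4 + l))
(x(g)*(10/(-3) - 1/G(6)))*(-15) = ((-24*(4 - 24))*(10/(-3) - 1/(6²)))*(-15) = ((-24*(-20))*(10*(-⅓) - 1/36))*(-15) = (480*(-10/3 - 1*1/36))*(-15) = (480*(-10/3 - 1/36))*(-15) = (480*(-121/36))*(-15) = -4840/3*(-15) = 24200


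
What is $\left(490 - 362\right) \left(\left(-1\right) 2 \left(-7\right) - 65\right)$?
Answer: $-6528$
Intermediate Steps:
$\left(490 - 362\right) \left(\left(-1\right) 2 \left(-7\right) - 65\right) = 128 \left(\left(-2\right) \left(-7\right) - 65\right) = 128 \left(14 - 65\right) = 128 \left(-51\right) = -6528$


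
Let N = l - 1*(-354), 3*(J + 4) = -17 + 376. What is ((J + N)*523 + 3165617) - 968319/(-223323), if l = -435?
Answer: 711005048482/223323 ≈ 3.1838e+6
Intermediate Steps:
J = 347/3 (J = -4 + (-17 + 376)/3 = -4 + (⅓)*359 = -4 + 359/3 = 347/3 ≈ 115.67)
N = -81 (N = -435 - 1*(-354) = -435 + 354 = -81)
((J + N)*523 + 3165617) - 968319/(-223323) = ((347/3 - 81)*523 + 3165617) - 968319/(-223323) = ((104/3)*523 + 3165617) - 968319*(-1/223323) = (54392/3 + 3165617) + 322773/74441 = 9551243/3 + 322773/74441 = 711005048482/223323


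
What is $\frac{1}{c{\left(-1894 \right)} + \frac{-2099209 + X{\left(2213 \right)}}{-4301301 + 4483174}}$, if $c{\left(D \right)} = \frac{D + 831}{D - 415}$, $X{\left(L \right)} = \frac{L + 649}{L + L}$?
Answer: $- \frac{929337747241}{10298729029787} \approx -0.090238$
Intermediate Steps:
$X{\left(L \right)} = \frac{649 + L}{2 L}$
$c{\left(D \right)} = \frac{831 + D}{-415 + D}$
$\frac{1}{c{\left(-1894 \right)} + \frac{-2099209 + X{\left(2213 \right)}}{-4301301 + 4483174}} = \frac{1}{\frac{831 - 1894}{-415 - 1894} + \frac{-2099209 + \frac{649 + 2213}{2 \cdot 2213}}{-4301301 + 4483174}} = \frac{1}{\frac{1}{-2309} \left(-1063\right) + \frac{-2099209 + \frac{1}{2} \cdot \frac{1}{2213} \cdot 2862}{181873}} = \frac{1}{\left(- \frac{1}{2309}\right) \left(-1063\right) + \left(-2099209 + \frac{1431}{2213}\right) \frac{1}{181873}} = \frac{1}{\frac{1063}{2309} - \frac{4645548086}{402484949}} = \frac{1}{- \frac{10298729029787}{929337747241}} = - \frac{929337747241}{10298729029787}$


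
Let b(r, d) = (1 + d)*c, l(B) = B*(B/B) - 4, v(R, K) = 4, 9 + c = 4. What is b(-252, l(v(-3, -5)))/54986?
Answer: -5/54986 ≈ -9.0932e-5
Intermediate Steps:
c = -5 (c = -9 + 4 = -5)
l(B) = -4 + B (l(B) = B*1 - 4 = B - 4 = -4 + B)
b(r, d) = -5 - 5*d (b(r, d) = (1 + d)*(-5) = -5 - 5*d)
b(-252, l(v(-3, -5)))/54986 = (-5 - 5*(-4 + 4))/54986 = (-5 - 5*0)*(1/54986) = (-5 + 0)*(1/54986) = -5*1/54986 = -5/54986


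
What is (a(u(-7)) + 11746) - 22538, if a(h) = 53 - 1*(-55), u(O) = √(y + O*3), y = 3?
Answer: -10684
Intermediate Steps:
u(O) = √(3 + 3*O) (u(O) = √(3 + O*3) = √(3 + 3*O))
a(h) = 108 (a(h) = 53 + 55 = 108)
(a(u(-7)) + 11746) - 22538 = (108 + 11746) - 22538 = 11854 - 22538 = -10684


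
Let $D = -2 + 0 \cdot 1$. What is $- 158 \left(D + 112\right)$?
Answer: $-17380$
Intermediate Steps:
$D = -2$ ($D = -2 + 0 = -2$)
$- 158 \left(D + 112\right) = - 158 \left(-2 + 112\right) = \left(-158\right) 110 = -17380$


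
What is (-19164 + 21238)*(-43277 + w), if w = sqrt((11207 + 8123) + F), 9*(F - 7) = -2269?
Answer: -89756498 + 4148*sqrt(42941)/3 ≈ -8.9470e+7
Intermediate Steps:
F = -2206/9 (F = 7 + (1/9)*(-2269) = 7 - 2269/9 = -2206/9 ≈ -245.11)
w = 2*sqrt(42941)/3 (w = sqrt((11207 + 8123) - 2206/9) = sqrt(19330 - 2206/9) = sqrt(171764/9) = 2*sqrt(42941)/3 ≈ 138.15)
(-19164 + 21238)*(-43277 + w) = (-19164 + 21238)*(-43277 + 2*sqrt(42941)/3) = 2074*(-43277 + 2*sqrt(42941)/3) = -89756498 + 4148*sqrt(42941)/3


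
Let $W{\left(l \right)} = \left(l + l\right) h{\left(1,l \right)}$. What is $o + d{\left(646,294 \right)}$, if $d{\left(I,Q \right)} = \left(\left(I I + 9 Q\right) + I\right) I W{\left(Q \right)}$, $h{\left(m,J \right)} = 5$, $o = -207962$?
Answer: $798835329958$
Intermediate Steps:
$W{\left(l \right)} = 10 l$ ($W{\left(l \right)} = \left(l + l\right) 5 = 2 l 5 = 10 l$)
$d{\left(I,Q \right)} = 10 I Q \left(I + I^{2} + 9 Q\right)$ ($d{\left(I,Q \right)} = \left(\left(I I + 9 Q\right) + I\right) I 10 Q = \left(\left(I^{2} + 9 Q\right) + I\right) I 10 Q = \left(I + I^{2} + 9 Q\right) I 10 Q = I \left(I + I^{2} + 9 Q\right) 10 Q = 10 I Q \left(I + I^{2} + 9 Q\right)$)
$o + d{\left(646,294 \right)} = -207962 + 10 \cdot 646 \cdot 294 \left(646 + 646^{2} + 9 \cdot 294\right) = -207962 + 10 \cdot 646 \cdot 294 \left(646 + 417316 + 2646\right) = -207962 + 10 \cdot 646 \cdot 294 \cdot 420608 = -207962 + 798835537920 = 798835329958$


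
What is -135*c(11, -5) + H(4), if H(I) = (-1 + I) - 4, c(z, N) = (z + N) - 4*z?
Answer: 5129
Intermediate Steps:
c(z, N) = N - 3*z (c(z, N) = (N + z) - 4*z = N - 3*z)
H(I) = -5 + I
-135*c(11, -5) + H(4) = -135*(-5 - 3*11) + (-5 + 4) = -135*(-5 - 33) - 1 = -135*(-38) - 1 = 5130 - 1 = 5129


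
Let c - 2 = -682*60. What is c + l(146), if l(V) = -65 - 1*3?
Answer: -40986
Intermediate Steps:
l(V) = -68 (l(V) = -65 - 3 = -68)
c = -40918 (c = 2 - 682*60 = 2 - 40920 = -40918)
c + l(146) = -40918 - 68 = -40986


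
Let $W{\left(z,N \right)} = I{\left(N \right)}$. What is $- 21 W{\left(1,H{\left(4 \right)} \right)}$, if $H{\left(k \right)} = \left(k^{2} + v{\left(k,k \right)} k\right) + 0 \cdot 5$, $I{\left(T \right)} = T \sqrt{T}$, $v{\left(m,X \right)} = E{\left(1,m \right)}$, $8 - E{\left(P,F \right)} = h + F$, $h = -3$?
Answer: $- 1848 \sqrt{11} \approx -6129.1$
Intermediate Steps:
$E{\left(P,F \right)} = 11 - F$ ($E{\left(P,F \right)} = 8 - \left(-3 + F\right) = 11 - F$)
$v{\left(m,X \right)} = 11 - m$
$I{\left(T \right)} = T^{\frac{3}{2}}$
$H{\left(k \right)} = k^{2} + k \left(11 - k\right)$ ($H{\left(k \right)} = \left(k^{2} + \left(11 - k\right) k\right) + 0 \cdot 5 = \left(k^{2} + k \left(11 - k\right)\right) + 0 = k^{2} + k \left(11 - k\right)$)
$W{\left(z,N \right)} = N^{\frac{3}{2}}$
$- 21 W{\left(1,H{\left(4 \right)} \right)} = - 21 \left(11 \cdot 4\right)^{\frac{3}{2}} = - 21 \cdot 44^{\frac{3}{2}} = - 21 \cdot 88 \sqrt{11} = - 1848 \sqrt{11}$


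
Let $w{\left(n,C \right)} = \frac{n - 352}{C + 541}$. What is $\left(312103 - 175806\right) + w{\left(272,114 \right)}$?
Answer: $\frac{17854891}{131} \approx 1.363 \cdot 10^{5}$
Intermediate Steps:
$w{\left(n,C \right)} = \frac{-352 + n}{541 + C}$
$\left(312103 - 175806\right) + w{\left(272,114 \right)} = \left(312103 - 175806\right) + \frac{-352 + 272}{541 + 114} = 136297 + \frac{1}{655} \left(-80\right) = 136297 - \frac{16}{131} = \frac{17854891}{131}$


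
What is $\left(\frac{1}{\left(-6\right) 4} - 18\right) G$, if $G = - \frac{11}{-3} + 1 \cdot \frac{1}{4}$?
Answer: $- \frac{20351}{288} \approx -70.663$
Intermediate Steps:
$G = \frac{47}{12}$ ($G = \left(-11\right) \left(- \frac{1}{3}\right) + 1 \cdot \frac{1}{4} = \frac{11}{3} + \frac{1}{4} = \frac{47}{12} \approx 3.9167$)
$\left(\frac{1}{\left(-6\right) 4} - 18\right) G = \left(\frac{1}{\left(-6\right) 4} - 18\right) \frac{47}{12} = \left(\frac{1}{-24} - 18\right) \frac{47}{12} = \left(- \frac{1}{24} - 18\right) \frac{47}{12} = \left(- \frac{433}{24}\right) \frac{47}{12} = - \frac{20351}{288}$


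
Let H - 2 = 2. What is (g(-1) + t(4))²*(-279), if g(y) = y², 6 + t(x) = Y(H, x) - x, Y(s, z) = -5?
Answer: -54684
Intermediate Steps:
H = 4 (H = 2 + 2 = 4)
t(x) = -11 - x (t(x) = -6 + (-5 - x) = -11 - x)
(g(-1) + t(4))²*(-279) = ((-1)² + (-11 - 1*4))²*(-279) = (1 + (-11 - 4))²*(-279) = (1 - 15)²*(-279) = (-14)²*(-279) = 196*(-279) = -54684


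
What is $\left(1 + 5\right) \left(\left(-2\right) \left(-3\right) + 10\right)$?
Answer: $96$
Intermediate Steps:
$\left(1 + 5\right) \left(\left(-2\right) \left(-3\right) + 10\right) = 6 \left(6 + 10\right) = 6 \cdot 16 = 96$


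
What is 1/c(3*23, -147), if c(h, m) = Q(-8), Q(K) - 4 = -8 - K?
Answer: 1/4 ≈ 0.25000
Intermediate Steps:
Q(K) = -4 - K (Q(K) = 4 + (-8 - K) = -4 - K)
c(h, m) = 4 (c(h, m) = -4 - 1*(-8) = -4 + 8 = 4)
1/c(3*23, -147) = 1/4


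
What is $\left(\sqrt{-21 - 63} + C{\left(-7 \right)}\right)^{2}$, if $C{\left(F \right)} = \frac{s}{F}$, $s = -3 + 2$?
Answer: $- \frac{4115}{49} + \frac{4 i \sqrt{21}}{7} \approx -83.98 + 2.6186 i$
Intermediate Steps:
$s = -1$
$C{\left(F \right)} = - \frac{1}{F}$
$\left(\sqrt{-21 - 63} + C{\left(-7 \right)}\right)^{2} = \left(\sqrt{-21 - 63} - \frac{1}{-7}\right)^{2} = \left(\sqrt{-84} - - \frac{1}{7}\right)^{2} = \left(2 i \sqrt{21} + \frac{1}{7}\right)^{2} = \left(\frac{1}{7} + 2 i \sqrt{21}\right)^{2}$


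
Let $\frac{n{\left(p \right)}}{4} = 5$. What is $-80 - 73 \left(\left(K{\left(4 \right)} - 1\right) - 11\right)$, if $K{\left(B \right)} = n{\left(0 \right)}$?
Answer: $-664$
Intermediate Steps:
$n{\left(p \right)} = 20$ ($n{\left(p \right)} = 4 \cdot 5 = 20$)
$K{\left(B \right)} = 20$
$-80 - 73 \left(\left(K{\left(4 \right)} - 1\right) - 11\right) = -80 - 73 \left(\left(20 - 1\right) - 11\right) = -80 - 73 \left(19 - 11\right) = -80 - 584 = -664$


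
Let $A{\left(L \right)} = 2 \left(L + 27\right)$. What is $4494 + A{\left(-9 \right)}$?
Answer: $4530$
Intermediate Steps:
$A{\left(L \right)} = 54 + 2 L$ ($A{\left(L \right)} = 2 \left(27 + L\right) = 54 + 2 L$)
$4494 + A{\left(-9 \right)} = 4494 + \left(54 + 2 \left(-9\right)\right) = 4494 + \left(54 - 18\right) = 4494 + 36 = 4530$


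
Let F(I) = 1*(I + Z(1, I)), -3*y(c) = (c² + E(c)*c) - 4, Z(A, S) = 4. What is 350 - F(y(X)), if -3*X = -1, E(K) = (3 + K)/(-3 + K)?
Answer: 37213/108 ≈ 344.56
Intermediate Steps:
E(K) = (3 + K)/(-3 + K)
X = ⅓ (X = -⅓*(-1) = ⅓ ≈ 0.33333)
y(c) = 4/3 - c²/3 - c*(3 + c)/(3*(-3 + c)) (y(c) = -((c² + ((3 + c)/(-3 + c))*c) - 4)/3 = -((c² + c*(3 + c)/(-3 + c)) - 4)/3 = -(-4 + c² + c*(3 + c)/(-3 + c))/3 = 4/3 - c²/3 - c*(3 + c)/(3*(-3 + c)))
F(I) = 4 + I (F(I) = 1*(I + 4) = 1*(4 + I) = 4 + I)
350 - F(y(X)) = 350 - (4 + (-12 + ⅓ - (⅓)³ + 2*(⅓)²)/(3*(-3 + ⅓))) = 350 - (4 + (-12 + ⅓ - 1*1/27 + 2*(⅑))/(3*(-8/3))) = 350 - (4 + (⅓)*(-3/8)*(-12 + ⅓ - 1/27 + 2/9)) = 350 - (4 + (⅓)*(-3/8)*(-310/27)) = 350 - (4 + 155/108) = 350 - 1*587/108 = 350 - 587/108 = 37213/108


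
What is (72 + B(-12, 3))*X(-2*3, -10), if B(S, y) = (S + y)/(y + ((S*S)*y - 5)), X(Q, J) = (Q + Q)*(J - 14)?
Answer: 4456944/215 ≈ 20730.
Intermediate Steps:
X(Q, J) = 2*Q*(-14 + J) (X(Q, J) = (2*Q)*(-14 + J) = 2*Q*(-14 + J))
B(S, y) = (S + y)/(-5 + y + y*S²) (B(S, y) = (S + y)/(y + (S²*y - 5)) = (S + y)/(y + (y*S² - 5)) = (S + y)/(y + (-5 + y*S²)) = (S + y)/(-5 + y + y*S²))
(72 + B(-12, 3))*X(-2*3, -10) = (72 + (-12 + 3)/(-5 + 3 + 3*(-12)²))*(2*(-2*3)*(-14 - 10)) = (72 - 9/(-5 + 3 + 3*144))*(2*(-6)*(-24)) = (72 - 9/(-5 + 3 + 432))*288 = (72 - 9/430)*288 = (30951/430)*288 = 4456944/215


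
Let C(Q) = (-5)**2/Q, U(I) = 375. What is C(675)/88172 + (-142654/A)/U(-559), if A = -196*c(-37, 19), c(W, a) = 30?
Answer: 168457636/2603829375 ≈ 0.064696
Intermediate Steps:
A = -5880 (A = -196*30 = -5880)
C(Q) = 25/Q
C(675)/88172 + (-142654/A)/U(-559) = (25/675)/88172 - 142654/(-5880)/375 = (25*(1/675))*(1/88172) - 142654*(-1/5880)*(1/375) = (1/27)*(1/88172) + (71327/2940)*(1/375) = 1/2380644 + 71327/1102500 = 168457636/2603829375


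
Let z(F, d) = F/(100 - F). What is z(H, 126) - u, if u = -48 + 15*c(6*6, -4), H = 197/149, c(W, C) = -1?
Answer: 926486/14703 ≈ 63.013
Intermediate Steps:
H = 197/149 (H = 197*(1/149) = 197/149 ≈ 1.3221)
u = -63 (u = -48 + 15*(-1) = -48 - 15 = -63)
z(H, 126) - u = -1*197/149/(-100 + 197/149) - 1*(-63) = -1*197/149/(-14703/149) + 63 = -1*197/149*(-149/14703) + 63 = 197/14703 + 63 = 926486/14703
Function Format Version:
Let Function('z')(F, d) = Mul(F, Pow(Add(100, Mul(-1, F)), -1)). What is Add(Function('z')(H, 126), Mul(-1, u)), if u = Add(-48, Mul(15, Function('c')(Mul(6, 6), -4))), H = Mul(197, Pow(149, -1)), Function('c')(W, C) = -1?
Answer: Rational(926486, 14703) ≈ 63.013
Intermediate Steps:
H = Rational(197, 149) (H = Mul(197, Rational(1, 149)) = Rational(197, 149) ≈ 1.3221)
u = -63 (u = Add(-48, Mul(15, -1)) = Add(-48, -15) = -63)
Add(Function('z')(H, 126), Mul(-1, u)) = Add(Mul(-1, Rational(197, 149), Pow(Add(-100, Rational(197, 149)), -1)), Mul(-1, -63)) = Add(Mul(-1, Rational(197, 149), Pow(Rational(-14703, 149), -1)), 63) = Add(Mul(-1, Rational(197, 149), Rational(-149, 14703)), 63) = Add(Rational(197, 14703), 63) = Rational(926486, 14703)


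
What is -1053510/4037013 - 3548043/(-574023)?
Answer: 1524306304981/257482034811 ≈ 5.9201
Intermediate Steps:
-1053510/4037013 - 3548043/(-574023) = -1053510*1/4037013 - 3548043*(-1/574023) = -351170/1345671 + 1182681/191341 = 1524306304981/257482034811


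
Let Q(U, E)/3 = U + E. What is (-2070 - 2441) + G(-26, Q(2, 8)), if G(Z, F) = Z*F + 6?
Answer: -5285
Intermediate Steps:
Q(U, E) = 3*E + 3*U (Q(U, E) = 3*(U + E) = 3*(E + U) = 3*E + 3*U)
G(Z, F) = 6 + F*Z (G(Z, F) = F*Z + 6 = 6 + F*Z)
(-2070 - 2441) + G(-26, Q(2, 8)) = (-2070 - 2441) + (6 + (3*8 + 3*2)*(-26)) = -4511 + (6 + (24 + 6)*(-26)) = -4511 + (6 + 30*(-26)) = -4511 + (6 - 780) = -4511 - 774 = -5285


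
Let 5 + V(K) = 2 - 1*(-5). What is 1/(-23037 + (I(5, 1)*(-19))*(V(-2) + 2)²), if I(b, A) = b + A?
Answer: -1/24861 ≈ -4.0224e-5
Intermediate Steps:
V(K) = 2 (V(K) = -5 + (2 - 1*(-5)) = -5 + (2 + 5) = -5 + 7 = 2)
I(b, A) = A + b
1/(-23037 + (I(5, 1)*(-19))*(V(-2) + 2)²) = 1/(-23037 + ((1 + 5)*(-19))*(2 + 2)²) = 1/(-23037 + (6*(-19))*4²) = 1/(-23037 - 114*16) = 1/(-23037 - 1824) = 1/(-24861) = -1/24861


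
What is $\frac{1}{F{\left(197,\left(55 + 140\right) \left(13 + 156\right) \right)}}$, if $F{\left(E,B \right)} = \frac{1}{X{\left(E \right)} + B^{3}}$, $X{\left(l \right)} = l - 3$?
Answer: $35790185384069$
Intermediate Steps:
$X{\left(l \right)} = -3 + l$
$F{\left(E,B \right)} = \frac{1}{-3 + E + B^{3}}$ ($F{\left(E,B \right)} = \frac{1}{\left(-3 + E\right) + B^{3}} = \frac{1}{-3 + E + B^{3}}$)
$\frac{1}{F{\left(197,\left(55 + 140\right) \left(13 + 156\right) \right)}} = \frac{1}{\frac{1}{-3 + 197 + \left(\left(55 + 140\right) \left(13 + 156\right)\right)^{3}}} = \frac{1}{\frac{1}{-3 + 197 + \left(195 \cdot 169\right)^{3}}} = \frac{1}{\frac{1}{-3 + 197 + 32955^{3}}} = \frac{1}{\frac{1}{-3 + 197 + 35790185383875}} = \frac{1}{\frac{1}{35790185384069}} = 35790185384069$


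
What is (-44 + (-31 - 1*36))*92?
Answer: -10212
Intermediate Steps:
(-44 + (-31 - 1*36))*92 = (-44 + (-31 - 36))*92 = (-44 - 67)*92 = -111*92 = -10212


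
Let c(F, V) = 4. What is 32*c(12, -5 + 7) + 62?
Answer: 190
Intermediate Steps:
32*c(12, -5 + 7) + 62 = 32*4 + 62 = 128 + 62 = 190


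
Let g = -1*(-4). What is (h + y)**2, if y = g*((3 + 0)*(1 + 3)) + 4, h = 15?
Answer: 4489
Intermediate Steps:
g = 4
y = 52 (y = 4*((3 + 0)*(1 + 3)) + 4 = 4*(3*4) + 4 = 4*12 + 4 = 48 + 4 = 52)
(h + y)**2 = (15 + 52)**2 = 67**2 = 4489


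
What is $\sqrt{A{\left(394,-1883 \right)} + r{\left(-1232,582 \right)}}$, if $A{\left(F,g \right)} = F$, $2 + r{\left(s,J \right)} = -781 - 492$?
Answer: $i \sqrt{881} \approx 29.682 i$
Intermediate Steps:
$r{\left(s,J \right)} = -1275$ ($r{\left(s,J \right)} = -2 - 1273 = -1275$)
$\sqrt{A{\left(394,-1883 \right)} + r{\left(-1232,582 \right)}} = \sqrt{394 - 1275} = \sqrt{-881} = i \sqrt{881}$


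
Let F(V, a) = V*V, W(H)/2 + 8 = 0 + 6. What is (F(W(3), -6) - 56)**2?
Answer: 1600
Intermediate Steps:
W(H) = -4 (W(H) = -16 + 2*(0 + 6) = -16 + 2*6 = -16 + 12 = -4)
F(V, a) = V**2
(F(W(3), -6) - 56)**2 = ((-4)**2 - 56)**2 = (16 - 56)**2 = (-40)**2 = 1600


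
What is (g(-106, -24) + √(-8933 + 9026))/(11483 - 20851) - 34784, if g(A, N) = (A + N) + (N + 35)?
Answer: -325856393/9368 - √93/9368 ≈ -34784.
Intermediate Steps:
g(A, N) = 35 + A + 2*N (g(A, N) = (A + N) + (35 + N) = 35 + A + 2*N)
(g(-106, -24) + √(-8933 + 9026))/(11483 - 20851) - 34784 = ((35 - 106 + 2*(-24)) + √(-8933 + 9026))/(11483 - 20851) - 34784 = ((35 - 106 - 48) + √93)/(-9368) - 34784 = (-119 + √93)*(-1/9368) - 34784 = (119/9368 - √93/9368) - 34784 = -325856393/9368 - √93/9368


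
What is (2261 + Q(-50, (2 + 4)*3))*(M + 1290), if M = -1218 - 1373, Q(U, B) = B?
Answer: -2964979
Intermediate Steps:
M = -2591
(2261 + Q(-50, (2 + 4)*3))*(M + 1290) = (2261 + (2 + 4)*3)*(-2591 + 1290) = (2261 + 6*3)*(-1301) = (2261 + 18)*(-1301) = 2279*(-1301) = -2964979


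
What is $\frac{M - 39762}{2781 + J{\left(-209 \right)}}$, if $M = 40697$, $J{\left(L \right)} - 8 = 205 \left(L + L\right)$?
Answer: $- \frac{935}{82901} \approx -0.011279$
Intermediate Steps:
$J{\left(L \right)} = 8 + 410 L$ ($J{\left(L \right)} = 8 + 205 \left(L + L\right) = 8 + 205 \cdot 2 L = 8 + 410 L$)
$\frac{M - 39762}{2781 + J{\left(-209 \right)}} = \frac{40697 - 39762}{2781 + \left(8 + 410 \left(-209\right)\right)} = \frac{935}{2781 + \left(8 - 85690\right)} = \frac{935}{2781 - 85682} = \frac{935}{-82901} = 935 \left(- \frac{1}{82901}\right) = - \frac{935}{82901}$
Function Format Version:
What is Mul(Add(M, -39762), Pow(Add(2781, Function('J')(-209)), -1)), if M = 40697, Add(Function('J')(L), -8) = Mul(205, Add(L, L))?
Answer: Rational(-935, 82901) ≈ -0.011279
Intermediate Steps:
Function('J')(L) = Add(8, Mul(410, L)) (Function('J')(L) = Add(8, Mul(205, Add(L, L))) = Add(8, Mul(205, Mul(2, L))) = Add(8, Mul(410, L)))
Mul(Add(M, -39762), Pow(Add(2781, Function('J')(-209)), -1)) = Mul(Add(40697, -39762), Pow(Add(2781, Add(8, Mul(410, -209))), -1)) = Mul(935, Pow(Add(2781, Add(8, -85690)), -1)) = Mul(935, Pow(Add(2781, -85682), -1)) = Mul(935, Pow(-82901, -1)) = Mul(935, Rational(-1, 82901)) = Rational(-935, 82901)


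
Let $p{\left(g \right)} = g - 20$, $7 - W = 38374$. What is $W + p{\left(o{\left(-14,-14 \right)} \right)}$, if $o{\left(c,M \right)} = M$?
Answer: $-38401$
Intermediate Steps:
$W = -38367$ ($W = 7 - 38374 = -38367$)
$p{\left(g \right)} = -20 + g$
$W + p{\left(o{\left(-14,-14 \right)} \right)} = -38367 - 34 = -38401$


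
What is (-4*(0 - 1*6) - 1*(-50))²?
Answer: 5476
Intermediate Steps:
(-4*(0 - 1*6) - 1*(-50))² = (-4*(0 - 6) + 50)² = (-4*(-6) + 50)² = (24 + 50)² = 74² = 5476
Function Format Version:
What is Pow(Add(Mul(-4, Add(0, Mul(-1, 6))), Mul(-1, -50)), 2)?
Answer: 5476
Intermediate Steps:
Pow(Add(Mul(-4, Add(0, Mul(-1, 6))), Mul(-1, -50)), 2) = Pow(Add(Mul(-4, Add(0, -6)), 50), 2) = Pow(Add(Mul(-4, -6), 50), 2) = Pow(Add(24, 50), 2) = Pow(74, 2) = 5476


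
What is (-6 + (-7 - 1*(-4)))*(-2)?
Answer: 18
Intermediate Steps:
(-6 + (-7 - 1*(-4)))*(-2) = (-6 + (-7 + 4))*(-2) = (-6 - 3)*(-2) = -9*(-2) = 18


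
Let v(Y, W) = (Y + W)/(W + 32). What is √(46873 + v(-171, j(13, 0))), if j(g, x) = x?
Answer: √2999530/8 ≈ 216.49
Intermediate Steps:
v(Y, W) = (W + Y)/(32 + W)
√(46873 + v(-171, j(13, 0))) = √(46873 + (0 - 171)/(32 + 0)) = √(46873 - 171/32) = √(1499765/32) = √2999530/8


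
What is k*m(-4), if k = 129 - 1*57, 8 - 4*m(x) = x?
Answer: 216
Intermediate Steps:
m(x) = 2 - x/4
k = 72 (k = 129 - 57 = 72)
k*m(-4) = 72*(2 - 1/4*(-4)) = 72*(2 + 1) = 72*3 = 216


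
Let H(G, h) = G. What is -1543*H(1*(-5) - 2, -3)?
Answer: 10801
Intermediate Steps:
-1543*H(1*(-5) - 2, -3) = -1543*(1*(-5) - 2) = -1543*(-5 - 2) = -1543*(-7) = 10801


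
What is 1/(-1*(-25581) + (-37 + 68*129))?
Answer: 1/34316 ≈ 2.9141e-5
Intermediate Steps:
1/(-1*(-25581) + (-37 + 68*129)) = 1/(25581 + (-37 + 8772)) = 1/(25581 + 8735) = 1/34316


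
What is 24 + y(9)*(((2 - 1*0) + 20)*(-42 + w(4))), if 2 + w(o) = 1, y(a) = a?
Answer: -8490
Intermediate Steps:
w(o) = -1 (w(o) = -2 + 1 = -1)
24 + y(9)*(((2 - 1*0) + 20)*(-42 + w(4))) = 24 + 9*(((2 - 1*0) + 20)*(-42 - 1)) = 24 + 9*(((2 + 0) + 20)*(-43)) = 24 + 9*((2 + 20)*(-43)) = 24 + 9*(22*(-43)) = 24 + 9*(-946) = 24 - 8514 = -8490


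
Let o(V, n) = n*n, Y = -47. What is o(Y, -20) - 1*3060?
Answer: -2660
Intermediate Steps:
o(V, n) = n**2
o(Y, -20) - 1*3060 = (-20)**2 - 1*3060 = 400 - 3060 = -2660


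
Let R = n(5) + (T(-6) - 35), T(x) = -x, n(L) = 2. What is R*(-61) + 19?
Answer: 1666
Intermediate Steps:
R = -27 (R = 2 + (-1*(-6) - 35) = 2 + (6 - 35) = 2 - 29 = -27)
R*(-61) + 19 = -27*(-61) + 19 = 1647 + 19 = 1666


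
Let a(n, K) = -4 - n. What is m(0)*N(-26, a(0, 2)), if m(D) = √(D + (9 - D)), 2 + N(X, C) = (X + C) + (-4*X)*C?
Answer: -1344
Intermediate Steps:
N(X, C) = -2 + C + X - 4*C*X (N(X, C) = -2 + ((X + C) + (-4*X)*C) = -2 + ((C + X) - 4*C*X) = -2 + (C + X - 4*C*X) = -2 + C + X - 4*C*X)
m(D) = 3 (m(D) = √9 = 3)
m(0)*N(-26, a(0, 2)) = 3*(-2 + (-4 - 1*0) - 26 - 4*(-4 - 1*0)*(-26)) = 3*(-2 + (-4 + 0) - 26 - 4*(-4 + 0)*(-26)) = 3*(-2 - 4 - 26 - 4*(-4)*(-26)) = 3*(-2 - 4 - 26 - 416) = 3*(-448) = -1344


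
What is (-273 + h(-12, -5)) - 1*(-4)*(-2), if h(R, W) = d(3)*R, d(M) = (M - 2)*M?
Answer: -317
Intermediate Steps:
d(M) = M*(-2 + M) (d(M) = (-2 + M)*M = M*(-2 + M))
h(R, W) = 3*R (h(R, W) = (3*(-2 + 3))*R = (3*1)*R = 3*R)
(-273 + h(-12, -5)) - 1*(-4)*(-2) = (-273 + 3*(-12)) - 1*(-4)*(-2) = (-273 - 36) + 4*(-2) = -309 - 8 = -317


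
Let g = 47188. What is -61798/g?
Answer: -30899/23594 ≈ -1.3096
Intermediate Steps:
-61798/g = -61798/47188 = -61798*1/47188 = -30899/23594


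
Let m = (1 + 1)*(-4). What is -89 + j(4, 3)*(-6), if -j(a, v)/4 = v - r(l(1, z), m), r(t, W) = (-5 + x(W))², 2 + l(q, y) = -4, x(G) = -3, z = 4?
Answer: -1553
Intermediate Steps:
m = -8 (m = 2*(-4) = -8)
l(q, y) = -6 (l(q, y) = -2 - 4 = -6)
r(t, W) = 64 (r(t, W) = (-5 - 3)² = (-8)² = 64)
j(a, v) = 256 - 4*v (j(a, v) = -4*(v - 1*64) = -4*(v - 64) = -4*(-64 + v) = 256 - 4*v)
-89 + j(4, 3)*(-6) = -89 + (256 - 4*3)*(-6) = -89 + (256 - 12)*(-6) = -89 + 244*(-6) = -89 - 1464 = -1553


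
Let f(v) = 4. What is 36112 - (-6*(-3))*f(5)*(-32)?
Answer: 38416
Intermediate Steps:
36112 - (-6*(-3))*f(5)*(-32) = 36112 - -6*(-3)*4*(-32) = 36112 - 18*4*(-32) = 36112 - 72*(-32) = 36112 - 1*(-2304) = 36112 + 2304 = 38416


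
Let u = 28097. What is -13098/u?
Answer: -13098/28097 ≈ -0.46617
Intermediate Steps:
-13098/u = -13098/28097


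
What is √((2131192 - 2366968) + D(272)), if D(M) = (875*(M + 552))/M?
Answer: I*√269492806/34 ≈ 482.83*I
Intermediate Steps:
D(M) = (483000 + 875*M)/M (D(M) = (875*(552 + M))/M = (483000 + 875*M)/M)
√((2131192 - 2366968) + D(272)) = √((2131192 - 2366968) + (875 + 483000/272)) = √(-235776 + (875 + 483000*(1/272))) = √(-235776 + (875 + 60375/34)) = √(-235776 + 90125/34) = √(-7926259/34) = I*√269492806/34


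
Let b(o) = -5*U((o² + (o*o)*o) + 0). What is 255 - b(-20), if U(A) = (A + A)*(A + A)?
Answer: 1155200255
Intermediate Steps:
U(A) = 4*A² (U(A) = (2*A)*(2*A) = 4*A²)
b(o) = -20*(o² + o³)² (b(o) = -20*((o² + (o*o)*o) + 0)² = -20*((o² + o²*o) + 0)² = -20*((o² + o³) + 0)² = -20*(o² + o³)²)
255 - b(-20) = 255 - (-20)*(-20)⁴*(1 - 20)² = 255 - (-20)*160000*(-19)² = 255 - (-20)*160000*361 = 255 - 1*(-1155200000) = 255 + 1155200000 = 1155200255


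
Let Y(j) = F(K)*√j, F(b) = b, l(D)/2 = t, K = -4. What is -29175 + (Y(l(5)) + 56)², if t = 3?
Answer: -25943 - 448*√6 ≈ -27040.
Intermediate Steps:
l(D) = 6 (l(D) = 2*3 = 6)
Y(j) = -4*√j
-29175 + (Y(l(5)) + 56)² = -29175 + (-4*√6 + 56)² = -29175 + (56 - 4*√6)²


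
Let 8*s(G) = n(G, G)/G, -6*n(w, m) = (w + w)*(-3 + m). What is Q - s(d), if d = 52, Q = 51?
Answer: 1273/24 ≈ 53.042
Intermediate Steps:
n(w, m) = -w*(-3 + m)/3 (n(w, m) = -(w + w)*(-3 + m)/6 = -2*w*(-3 + m)/6 = -w*(-3 + m)/3)
s(G) = 1/8 - G/24 (s(G) = ((G*(3 - G)/3)/G)/8 = (1 - G/3)/8 = 1/8 - G/24)
Q - s(d) = 51 - (1/8 - 1/24*52) = 51 - (1/8 - 13/6) = 51 - 1*(-49/24) = 51 + 49/24 = 1273/24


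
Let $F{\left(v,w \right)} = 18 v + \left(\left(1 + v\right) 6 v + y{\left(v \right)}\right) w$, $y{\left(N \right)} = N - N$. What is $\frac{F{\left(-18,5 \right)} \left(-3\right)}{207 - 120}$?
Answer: $- \frac{8856}{29} \approx -305.38$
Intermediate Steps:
$y{\left(N \right)} = 0$
$F{\left(v,w \right)} = 18 v + v w \left(6 + 6 v\right)$ ($F{\left(v,w \right)} = 18 v + \left(\left(1 + v\right) 6 v + 0\right) w = 18 v + \left(\left(6 + 6 v\right) v + 0\right) w = 18 v + \left(v \left(6 + 6 v\right) + 0\right) w = 18 v + v \left(6 + 6 v\right) w = 18 v + v w \left(6 + 6 v\right)$)
$\frac{F{\left(-18,5 \right)} \left(-3\right)}{207 - 120} = \frac{6 \left(-18\right) \left(3 + 5 - 90\right) \left(-3\right)}{207 - 120} = \frac{6 \left(-18\right) \left(3 + 5 - 90\right) \left(-3\right)}{87} = 6 \left(-18\right) \left(-82\right) \left(-3\right) \frac{1}{87} = 8856 \left(-3\right) \frac{1}{87} = \left(-26568\right) \frac{1}{87} = - \frac{8856}{29}$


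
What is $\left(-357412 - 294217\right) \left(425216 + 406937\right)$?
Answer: $-542255027237$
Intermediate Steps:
$\left(-357412 - 294217\right) \left(425216 + 406937\right) = \left(-357412 - 294217\right) 832153 = \left(-651629\right) 832153 = -542255027237$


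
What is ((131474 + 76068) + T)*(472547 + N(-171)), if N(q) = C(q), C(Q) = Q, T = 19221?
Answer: 107117398888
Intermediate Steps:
N(q) = q
((131474 + 76068) + T)*(472547 + N(-171)) = ((131474 + 76068) + 19221)*(472547 - 171) = (207542 + 19221)*472376 = 226763*472376 = 107117398888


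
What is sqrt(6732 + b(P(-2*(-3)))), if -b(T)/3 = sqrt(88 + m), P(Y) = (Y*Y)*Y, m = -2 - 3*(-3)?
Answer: sqrt(6732 - 3*sqrt(95)) ≈ 81.870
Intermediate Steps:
m = 7 (m = -2 + 9 = 7)
P(Y) = Y**3 (P(Y) = Y**2*Y = Y**3)
b(T) = -3*sqrt(95) (b(T) = -3*sqrt(88 + 7) = -3*sqrt(95))
sqrt(6732 + b(P(-2*(-3)))) = sqrt(6732 - 3*sqrt(95))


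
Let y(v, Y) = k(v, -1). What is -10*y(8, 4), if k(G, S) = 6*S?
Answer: 60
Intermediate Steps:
y(v, Y) = -6 (y(v, Y) = 6*(-1) = -6)
-10*y(8, 4) = -10*(-6) = 60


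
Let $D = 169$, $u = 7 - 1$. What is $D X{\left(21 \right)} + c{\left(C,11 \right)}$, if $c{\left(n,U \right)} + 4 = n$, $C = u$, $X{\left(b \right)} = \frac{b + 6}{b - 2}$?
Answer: $\frac{4601}{19} \approx 242.16$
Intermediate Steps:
$X{\left(b \right)} = \frac{6 + b}{-2 + b}$
$u = 6$ ($u = 7 - 1 = 6$)
$C = 6$
$c{\left(n,U \right)} = -4 + n$
$D X{\left(21 \right)} + c{\left(C,11 \right)} = 169 \frac{6 + 21}{-2 + 21} + \left(-4 + 6\right) = 169 \cdot \frac{1}{19} \cdot 27 + 2 = 169 \cdot \frac{27}{19} + 2 = \frac{4563}{19} + 2 = \frac{4601}{19}$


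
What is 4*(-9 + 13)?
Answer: 16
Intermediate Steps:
4*(-9 + 13) = 4*4 = 16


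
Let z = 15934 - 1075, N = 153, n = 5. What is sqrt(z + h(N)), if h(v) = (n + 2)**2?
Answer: 2*sqrt(3727) ≈ 122.10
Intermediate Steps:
h(v) = 49 (h(v) = (5 + 2)**2 = 7**2 = 49)
z = 14859
sqrt(z + h(N)) = sqrt(14859 + 49) = sqrt(14908) = 2*sqrt(3727)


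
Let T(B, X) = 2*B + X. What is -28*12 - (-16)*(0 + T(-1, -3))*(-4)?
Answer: -16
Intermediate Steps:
T(B, X) = X + 2*B
-28*12 - (-16)*(0 + T(-1, -3))*(-4) = -28*12 - (-16)*(0 + (-3 + 2*(-1)))*(-4) = -336 - (-16)*(0 + (-3 - 2))*(-4) = -336 - (-16)*(0 - 5)*(-4) = -336 - (-16)*(-5*(-4)) = -336 - (-16)*20 = -336 - 1*(-320) = -336 + 320 = -16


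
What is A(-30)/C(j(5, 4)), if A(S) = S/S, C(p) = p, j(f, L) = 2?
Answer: ½ ≈ 0.50000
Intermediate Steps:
A(S) = 1
A(-30)/C(j(5, 4)) = 1/2 = 1*(½) = ½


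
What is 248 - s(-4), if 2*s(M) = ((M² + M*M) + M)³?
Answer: -10728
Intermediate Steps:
s(M) = (M + 2*M²)³/2 (s(M) = ((M² + M*M) + M)³/2 = ((M² + M²) + M)³/2 = (2*M² + M)³/2 = (M + 2*M²)³/2)
248 - s(-4) = 248 - (-4)³*(1 + 2*(-4))³/2 = 248 - (-64)*(1 - 8)³/2 = 248 - (-64)*(-7)³/2 = 248 - (-64)*(-343)/2 = 248 - 1*10976 = 248 - 10976 = -10728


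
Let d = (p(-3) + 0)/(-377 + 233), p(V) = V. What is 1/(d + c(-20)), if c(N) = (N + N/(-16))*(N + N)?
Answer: 48/36001 ≈ 0.0013333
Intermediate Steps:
c(N) = 15*N²/8 (c(N) = (N + N*(-1/16))*(2*N) = (N - N/16)*(2*N) = (15*N/16)*(2*N) = 15*N²/8)
d = 1/48 (d = (-3 + 0)/(-377 + 233) = -3/(-144) = -3*(-1/144) = 1/48 ≈ 0.020833)
1/(d + c(-20)) = 1/(1/48 + (15/8)*(-20)²) = 1/(1/48 + (15/8)*400) = 1/(1/48 + 750) = 1/(36001/48) = 48/36001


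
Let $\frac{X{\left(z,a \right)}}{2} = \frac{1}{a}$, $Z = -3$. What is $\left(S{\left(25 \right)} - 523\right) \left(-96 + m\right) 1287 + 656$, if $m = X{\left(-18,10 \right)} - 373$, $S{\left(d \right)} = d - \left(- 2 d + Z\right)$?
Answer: $268489448$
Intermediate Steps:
$S{\left(d \right)} = 3 + 3 d$ ($S{\left(d \right)} = d - \left(- 2 d - 3\right) = d - \left(-3 - 2 d\right) = d + \left(3 + 2 d\right) = 3 + 3 d$)
$X{\left(z,a \right)} = \frac{2}{a}$
$m = - \frac{1864}{5}$ ($m = \frac{2}{10} - 373 = 2 \cdot \frac{1}{10} - 373 = \frac{1}{5} - 373 = - \frac{1864}{5} \approx -372.8$)
$\left(S{\left(25 \right)} - 523\right) \left(-96 + m\right) 1287 + 656 = \left(\left(3 + 3 \cdot 25\right) - 523\right) \left(-96 - \frac{1864}{5}\right) 1287 + 656 = \left(\left(3 + 75\right) - 523\right) \left(- \frac{2344}{5}\right) 1287 + 656 = \left(78 - 523\right) \left(- \frac{2344}{5}\right) 1287 + 656 = \left(-445\right) \left(- \frac{2344}{5}\right) 1287 + 656 = 208616 \cdot 1287 + 656 = 268488792 + 656 = 268489448$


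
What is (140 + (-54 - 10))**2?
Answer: 5776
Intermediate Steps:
(140 + (-54 - 10))**2 = (140 - 64)**2 = 76**2 = 5776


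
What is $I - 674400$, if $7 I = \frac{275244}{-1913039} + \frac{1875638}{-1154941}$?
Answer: $- \frac{10430362133099063686}{15466130229893} \approx -6.744 \cdot 10^{5}$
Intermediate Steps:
$I = - \frac{3906059224486}{15466130229893}$ ($I = \frac{\frac{275244}{-1913039} + \frac{1875638}{-1154941}}{7} = \frac{275244 \left(- \frac{1}{1913039}\right) + 1875638 \left(- \frac{1}{1154941}\right)}{7} = \frac{- \frac{275244}{1913039} - \frac{1875638}{1154941}}{7} = \frac{1}{7} \left(- \frac{3906059224486}{2209447175699}\right) = - \frac{3906059224486}{15466130229893} \approx -0.25256$)
$I - 674400 = - \frac{3906059224486}{15466130229893} - 674400 = - \frac{10430362133099063686}{15466130229893}$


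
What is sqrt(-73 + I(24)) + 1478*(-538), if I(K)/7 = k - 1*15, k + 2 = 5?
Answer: -795164 + I*sqrt(157) ≈ -7.9516e+5 + 12.53*I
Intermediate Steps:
k = 3 (k = -2 + 5 = 3)
I(K) = -84 (I(K) = 7*(3 - 1*15) = 7*(3 - 15) = 7*(-12) = -84)
sqrt(-73 + I(24)) + 1478*(-538) = sqrt(-73 - 84) + 1478*(-538) = sqrt(-157) - 795164 = I*sqrt(157) - 795164 = -795164 + I*sqrt(157)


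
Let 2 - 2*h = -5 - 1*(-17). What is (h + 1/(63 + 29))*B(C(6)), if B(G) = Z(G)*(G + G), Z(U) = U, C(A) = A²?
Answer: -297432/23 ≈ -12932.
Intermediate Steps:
h = -5 (h = 1 - (-5 - 1*(-17))/2 = 1 - (-5 + 17)/2 = 1 - ½*12 = 1 - 6 = -5)
B(G) = 2*G² (B(G) = G*(G + G) = G*(2*G) = 2*G²)
(h + 1/(63 + 29))*B(C(6)) = (-5 + 1/(63 + 29))*(2*(6²)²) = (-5 + 1/92)*(2*36²) = (-5 + 1/92)*(2*1296) = -459/92*2592 = -297432/23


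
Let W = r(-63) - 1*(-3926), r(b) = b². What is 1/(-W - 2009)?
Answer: -1/9904 ≈ -0.00010097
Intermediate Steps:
W = 7895 (W = (-63)² - 1*(-3926) = 3969 + 3926 = 7895)
1/(-W - 2009) = 1/(-1*7895 - 2009) = 1/(-7895 - 2009) = 1/(-9904) = -1/9904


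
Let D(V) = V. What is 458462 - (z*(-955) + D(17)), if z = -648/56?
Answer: 3131760/7 ≈ 4.4739e+5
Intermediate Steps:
z = -81/7 (z = -648*1/56 = -81/7 ≈ -11.571)
458462 - (z*(-955) + D(17)) = 458462 - (-81/7*(-955) + 17) = 458462 - (77355/7 + 17) = 458462 - 1*77474/7 = 458462 - 77474/7 = 3131760/7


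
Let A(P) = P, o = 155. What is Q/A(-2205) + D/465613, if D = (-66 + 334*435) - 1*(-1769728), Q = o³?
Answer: -345932428243/205335333 ≈ -1684.7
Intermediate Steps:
Q = 3723875 (Q = 155³ = 3723875)
D = 1914952 (D = (-66 + 145290) + 1769728 = 145224 + 1769728 = 1914952)
Q/A(-2205) + D/465613 = 3723875/(-2205) + 1914952/465613 = 3723875*(-1/2205) + 1914952*(1/465613) = -744775/441 + 1914952/465613 = -345932428243/205335333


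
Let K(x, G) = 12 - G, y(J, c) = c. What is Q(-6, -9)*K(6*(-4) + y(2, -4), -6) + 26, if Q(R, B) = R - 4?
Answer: -154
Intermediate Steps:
Q(R, B) = -4 + R
Q(-6, -9)*K(6*(-4) + y(2, -4), -6) + 26 = (-4 - 6)*(12 - 1*(-6)) + 26 = -10*(12 + 6) + 26 = -10*18 + 26 = -180 + 26 = -154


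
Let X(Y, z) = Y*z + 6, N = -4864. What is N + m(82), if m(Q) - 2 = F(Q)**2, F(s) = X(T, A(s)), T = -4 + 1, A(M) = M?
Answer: 52738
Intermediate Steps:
T = -3
X(Y, z) = 6 + Y*z
F(s) = 6 - 3*s
m(Q) = 2 + (6 - 3*Q)**2
N + m(82) = -4864 + (2 + 9*(-2 + 82)**2) = -4864 + (2 + 9*80**2) = -4864 + (2 + 9*6400) = -4864 + (2 + 57600) = -4864 + 57602 = 52738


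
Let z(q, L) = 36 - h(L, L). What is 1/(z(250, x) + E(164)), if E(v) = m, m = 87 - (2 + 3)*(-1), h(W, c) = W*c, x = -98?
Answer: -1/9476 ≈ -0.00010553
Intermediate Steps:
z(q, L) = 36 - L² (z(q, L) = 36 - L*L = 36 - L²)
m = 92 (m = 87 - 5*(-1) = 87 - 1*(-5) = 87 + 5 = 92)
E(v) = 92
1/(z(250, x) + E(164)) = 1/((36 - 1*(-98)²) + 92) = 1/((36 - 1*9604) + 92) = 1/((36 - 9604) + 92) = 1/(-9568 + 92) = 1/(-9476) = -1/9476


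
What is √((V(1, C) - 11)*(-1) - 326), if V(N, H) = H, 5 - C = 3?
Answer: I*√317 ≈ 17.805*I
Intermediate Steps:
C = 2 (C = 5 - 1*3 = 5 - 3 = 2)
√((V(1, C) - 11)*(-1) - 326) = √((2 - 11)*(-1) - 326) = √(-9*(-1) - 326) = √(9 - 326) = √(-317) = I*√317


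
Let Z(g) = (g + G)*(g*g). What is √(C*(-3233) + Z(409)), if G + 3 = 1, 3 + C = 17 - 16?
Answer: 3*√7565537 ≈ 8251.7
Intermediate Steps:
C = -2 (C = -3 + (17 - 16) = -3 + 1 = -2)
G = -2 (G = -3 + 1 = -2)
Z(g) = g²*(-2 + g) (Z(g) = (g - 2)*(g*g) = (-2 + g)*g² = g²*(-2 + g))
√(C*(-3233) + Z(409)) = √(-2*(-3233) + 409²*(-2 + 409)) = √(6466 + 167281*407) = √(6466 + 68083367) = √68089833 = 3*√7565537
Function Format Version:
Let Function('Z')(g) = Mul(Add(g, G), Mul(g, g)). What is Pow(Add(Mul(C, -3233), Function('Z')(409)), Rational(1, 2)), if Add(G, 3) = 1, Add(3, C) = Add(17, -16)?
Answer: Mul(3, Pow(7565537, Rational(1, 2))) ≈ 8251.7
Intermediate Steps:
C = -2 (C = Add(-3, Add(17, -16)) = Add(-3, 1) = -2)
G = -2 (G = Add(-3, 1) = -2)
Function('Z')(g) = Mul(Pow(g, 2), Add(-2, g)) (Function('Z')(g) = Mul(Add(g, -2), Mul(g, g)) = Mul(Add(-2, g), Pow(g, 2)) = Mul(Pow(g, 2), Add(-2, g)))
Pow(Add(Mul(C, -3233), Function('Z')(409)), Rational(1, 2)) = Pow(Add(Mul(-2, -3233), Mul(Pow(409, 2), Add(-2, 409))), Rational(1, 2)) = Pow(Add(6466, Mul(167281, 407)), Rational(1, 2)) = Pow(Add(6466, 68083367), Rational(1, 2)) = Pow(68089833, Rational(1, 2)) = Mul(3, Pow(7565537, Rational(1, 2)))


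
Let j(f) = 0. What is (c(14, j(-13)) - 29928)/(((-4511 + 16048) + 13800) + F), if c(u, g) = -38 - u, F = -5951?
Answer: -14990/9693 ≈ -1.5465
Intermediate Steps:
(c(14, j(-13)) - 29928)/(((-4511 + 16048) + 13800) + F) = ((-38 - 1*14) - 29928)/(((-4511 + 16048) + 13800) - 5951) = ((-38 - 14) - 29928)/((11537 + 13800) - 5951) = (-52 - 29928)/(25337 - 5951) = -29980/19386 = -29980*1/19386 = -14990/9693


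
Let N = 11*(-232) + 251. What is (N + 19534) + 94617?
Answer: 111850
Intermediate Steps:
N = -2301 (N = -2552 + 251 = -2301)
(N + 19534) + 94617 = (-2301 + 19534) + 94617 = 17233 + 94617 = 111850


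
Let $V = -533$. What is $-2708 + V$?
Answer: $-3241$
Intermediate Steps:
$-2708 + V = -2708 - 533 = -3241$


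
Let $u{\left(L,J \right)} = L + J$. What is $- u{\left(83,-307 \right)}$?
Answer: $224$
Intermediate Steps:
$u{\left(L,J \right)} = J + L$
$- u{\left(83,-307 \right)} = - (-307 + 83) = \left(-1\right) \left(-224\right) = 224$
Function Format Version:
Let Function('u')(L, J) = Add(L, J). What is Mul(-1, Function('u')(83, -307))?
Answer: 224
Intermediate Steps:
Function('u')(L, J) = Add(J, L)
Mul(-1, Function('u')(83, -307)) = Mul(-1, Add(-307, 83)) = Mul(-1, -224) = 224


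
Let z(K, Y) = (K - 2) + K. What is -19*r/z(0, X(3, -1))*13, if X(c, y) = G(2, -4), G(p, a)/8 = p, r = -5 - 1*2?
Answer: -1729/2 ≈ -864.50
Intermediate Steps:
r = -7 (r = -5 - 2 = -7)
G(p, a) = 8*p
X(c, y) = 16 (X(c, y) = 8*2 = 16)
z(K, Y) = -2 + 2*K (z(K, Y) = (-2 + K) + K = -2 + 2*K)
-19*r/z(0, X(3, -1))*13 = -(-133)/(-2 + 2*0)*13 = -(-133)/(-2 + 0)*13 = -(-133)/(-2)*13 = -(-133)*(-1)/2*13 = -19*7/2*13 = -133/2*13 = -1729/2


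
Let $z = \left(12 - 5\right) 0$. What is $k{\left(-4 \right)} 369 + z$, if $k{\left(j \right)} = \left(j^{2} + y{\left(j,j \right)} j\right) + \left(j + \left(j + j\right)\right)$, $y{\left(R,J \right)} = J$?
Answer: $7380$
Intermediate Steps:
$k{\left(j \right)} = 2 j^{2} + 3 j$ ($k{\left(j \right)} = \left(j^{2} + j j\right) + \left(j + \left(j + j\right)\right) = \left(j^{2} + j^{2}\right) + \left(j + 2 j\right) = 2 j^{2} + 3 j$)
$z = 0$ ($z = 7 \cdot 0 = 0$)
$k{\left(-4 \right)} 369 + z = - 4 \left(3 + 2 \left(-4\right)\right) 369 + 0 = - 4 \left(3 - 8\right) 369 + 0 = \left(-4\right) \left(-5\right) 369 + 0 = 20 \cdot 369 + 0 = 7380 + 0 = 7380$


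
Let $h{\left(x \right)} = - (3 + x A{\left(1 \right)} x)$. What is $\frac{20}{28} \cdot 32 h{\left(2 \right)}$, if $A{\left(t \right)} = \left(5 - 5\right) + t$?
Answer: $-160$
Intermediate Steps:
$A{\left(t \right)} = t$ ($A{\left(t \right)} = 0 + t = t$)
$h{\left(x \right)} = -3 - x^{2}$ ($h{\left(x \right)} = - (3 + x 1 x) = - (3 + x x) = - (3 + x^{2}) = -3 - x^{2}$)
$\frac{20}{28} \cdot 32 h{\left(2 \right)} = \frac{20}{28} \cdot 32 \left(-3 - 2^{2}\right) = 20 \cdot \frac{1}{28} \cdot 32 \left(-3 - 4\right) = \frac{5}{7} \cdot 32 \left(-3 - 4\right) = \frac{160}{7} \left(-7\right) = -160$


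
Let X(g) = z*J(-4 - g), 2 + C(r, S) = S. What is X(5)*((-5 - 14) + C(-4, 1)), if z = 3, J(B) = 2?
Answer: -120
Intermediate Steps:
C(r, S) = -2 + S
X(g) = 6 (X(g) = 3*2 = 6)
X(5)*((-5 - 14) + C(-4, 1)) = 6*((-5 - 14) + (-2 + 1)) = 6*(-19 - 1) = 6*(-20) = -120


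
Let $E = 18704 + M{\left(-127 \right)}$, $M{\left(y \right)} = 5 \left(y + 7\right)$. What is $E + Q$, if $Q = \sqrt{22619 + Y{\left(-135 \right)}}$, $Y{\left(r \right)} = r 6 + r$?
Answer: $18104 + \sqrt{21674} \approx 18251.0$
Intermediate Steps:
$Y{\left(r \right)} = 7 r$ ($Y{\left(r \right)} = 6 r + r = 7 r$)
$M{\left(y \right)} = 35 + 5 y$ ($M{\left(y \right)} = 5 \left(7 + y\right) = 35 + 5 y$)
$Q = \sqrt{21674}$ ($Q = \sqrt{22619 + 7 \left(-135\right)} = \sqrt{22619 - 945} = \sqrt{21674} \approx 147.22$)
$E = 18104$ ($E = 18704 + \left(35 + 5 \left(-127\right)\right) = 18704 + \left(35 - 635\right) = 18704 - 600 = 18104$)
$E + Q = 18104 + \sqrt{21674}$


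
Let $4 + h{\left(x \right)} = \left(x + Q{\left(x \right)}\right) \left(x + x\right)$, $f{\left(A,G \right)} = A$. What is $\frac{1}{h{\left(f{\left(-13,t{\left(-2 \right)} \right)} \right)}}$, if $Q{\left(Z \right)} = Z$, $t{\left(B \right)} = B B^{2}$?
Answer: $\frac{1}{672} \approx 0.0014881$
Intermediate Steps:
$t{\left(B \right)} = B^{3}$
$h{\left(x \right)} = -4 + 4 x^{2}$ ($h{\left(x \right)} = -4 + \left(x + x\right) \left(x + x\right) = -4 + 2 x 2 x = -4 + 4 x^{2}$)
$\frac{1}{h{\left(f{\left(-13,t{\left(-2 \right)} \right)} \right)}} = \frac{1}{-4 + 4 \left(-13\right)^{2}} = \frac{1}{-4 + 4 \cdot 169} = \frac{1}{-4 + 676} = \frac{1}{672}$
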